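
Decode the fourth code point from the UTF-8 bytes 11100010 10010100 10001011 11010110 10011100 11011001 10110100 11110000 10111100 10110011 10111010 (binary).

Offset 0: leading byte 0xE2 = 11100010 → 3-byte char #1 = E2 94 8B.
Offset 3: leading byte 0xD6 = 11010110 → 2-byte char #2 = D6 9C.
Offset 5: leading byte 0xD9 = 11011001 → 2-byte char #3 = D9 B4.
Offset 7: leading byte 0xF0 = 11110000 → 4-byte char #4 = F0 BC B3 BA.
Leading byte 0xF0 = 11110000 matches 11110xxx → 4-byte sequence.
Byte 1: 0xF0 = 11110000, payload 000 (3 bits).
Byte 2: 0xBC = 10111100 (10xxxxxx ✓), payload 111100.
Byte 3: 0xB3 = 10110011 (10xxxxxx ✓), payload 110011.
Byte 4: 0xBA = 10111010 (10xxxxxx ✓), payload 111010.
Concatenate: 000111100110011111010 = 0x3CCFA (21 bits → U+3CCFA).

U+3CCFA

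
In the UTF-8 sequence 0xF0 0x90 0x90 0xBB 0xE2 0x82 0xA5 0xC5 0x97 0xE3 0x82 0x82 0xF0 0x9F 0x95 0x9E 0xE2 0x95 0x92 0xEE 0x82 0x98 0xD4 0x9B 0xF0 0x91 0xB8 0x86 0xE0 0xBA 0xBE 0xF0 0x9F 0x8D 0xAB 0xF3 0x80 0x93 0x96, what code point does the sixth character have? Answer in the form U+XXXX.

Offset 0: leading byte 0xF0 = 11110000 → 4-byte char #1 = F0 90 90 BB.
Offset 4: leading byte 0xE2 = 11100010 → 3-byte char #2 = E2 82 A5.
Offset 7: leading byte 0xC5 = 11000101 → 2-byte char #3 = C5 97.
Offset 9: leading byte 0xE3 = 11100011 → 3-byte char #4 = E3 82 82.
Offset 12: leading byte 0xF0 = 11110000 → 4-byte char #5 = F0 9F 95 9E.
Offset 16: leading byte 0xE2 = 11100010 → 3-byte char #6 = E2 95 92.
Leading byte 0xE2 = 11100010 matches 1110xxxx → 3-byte sequence.
Byte 1: 0xE2 = 11100010, payload 0010 (4 bits).
Byte 2: 0x95 = 10010101 (10xxxxxx ✓), payload 010101.
Byte 3: 0x92 = 10010010 (10xxxxxx ✓), payload 010010.
Concatenate: 0010010101010010 = 0x2552 (16 bits → U+2552).

U+2552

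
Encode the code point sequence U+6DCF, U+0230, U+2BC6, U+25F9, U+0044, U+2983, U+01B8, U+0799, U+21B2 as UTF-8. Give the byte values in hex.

U+6DCF: 3-byte form → E6 B7 8F.
U+0230: 2-byte form → C8 B0.
U+2BC6: 3-byte form → E2 AF 86.
U+25F9: 3-byte form → E2 97 B9.
U+0044: 1-byte form → 44.
U+2983: 3-byte form → E2 A6 83.
U+01B8: 2-byte form → C6 B8.
U+0799: 2-byte form → DE 99.
U+21B2: 3-byte form → E2 86 B2.
Concatenated (22 bytes): E6 B7 8F C8 B0 E2 AF 86 E2 97 B9 44 E2 A6 83 C6 B8 DE 99 E2 86 B2.

E6 B7 8F C8 B0 E2 AF 86 E2 97 B9 44 E2 A6 83 C6 B8 DE 99 E2 86 B2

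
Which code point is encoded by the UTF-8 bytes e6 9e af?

Leading byte 0xE6 = 11100110 matches 1110xxxx → 3-byte sequence.
Byte 1: 0xE6 = 11100110, payload 0110 (4 bits).
Byte 2: 0x9E = 10011110 (10xxxxxx ✓), payload 011110.
Byte 3: 0xAF = 10101111 (10xxxxxx ✓), payload 101111.
Concatenate: 0110011110101111 = 0x67AF (16 bits → U+67AF).

U+67AF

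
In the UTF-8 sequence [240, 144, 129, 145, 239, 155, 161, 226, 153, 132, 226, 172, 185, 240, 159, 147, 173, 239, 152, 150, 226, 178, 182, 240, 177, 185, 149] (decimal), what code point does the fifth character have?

U+1F4ED

Offset 0: leading byte 0xF0 = 11110000 → 4-byte char #1 = F0 90 81 91.
Offset 4: leading byte 0xEF = 11101111 → 3-byte char #2 = EF 9B A1.
Offset 7: leading byte 0xE2 = 11100010 → 3-byte char #3 = E2 99 84.
Offset 10: leading byte 0xE2 = 11100010 → 3-byte char #4 = E2 AC B9.
Offset 13: leading byte 0xF0 = 11110000 → 4-byte char #5 = F0 9F 93 AD.
Leading byte 0xF0 = 11110000 matches 11110xxx → 4-byte sequence.
Byte 1: 0xF0 = 11110000, payload 000 (3 bits).
Byte 2: 0x9F = 10011111 (10xxxxxx ✓), payload 011111.
Byte 3: 0x93 = 10010011 (10xxxxxx ✓), payload 010011.
Byte 4: 0xAD = 10101101 (10xxxxxx ✓), payload 101101.
Concatenate: 000011111010011101101 = 0x1F4ED (21 bits → U+1F4ED).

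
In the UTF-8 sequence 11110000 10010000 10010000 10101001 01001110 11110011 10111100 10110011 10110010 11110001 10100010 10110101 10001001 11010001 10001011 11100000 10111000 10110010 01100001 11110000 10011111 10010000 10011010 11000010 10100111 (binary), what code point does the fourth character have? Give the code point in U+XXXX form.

Offset 0: leading byte 0xF0 = 11110000 → 4-byte char #1 = F0 90 90 A9.
Offset 4: leading byte 0x4E = 01001110 → 1-byte char #2 = 4E.
Offset 5: leading byte 0xF3 = 11110011 → 4-byte char #3 = F3 BC B3 B2.
Offset 9: leading byte 0xF1 = 11110001 → 4-byte char #4 = F1 A2 B5 89.
Leading byte 0xF1 = 11110001 matches 11110xxx → 4-byte sequence.
Byte 1: 0xF1 = 11110001, payload 001 (3 bits).
Byte 2: 0xA2 = 10100010 (10xxxxxx ✓), payload 100010.
Byte 3: 0xB5 = 10110101 (10xxxxxx ✓), payload 110101.
Byte 4: 0x89 = 10001001 (10xxxxxx ✓), payload 001001.
Concatenate: 001100010110101001001 = 0x62D49 (21 bits → U+62D49).

U+62D49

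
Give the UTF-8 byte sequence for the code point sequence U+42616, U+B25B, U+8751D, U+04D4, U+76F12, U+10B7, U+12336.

U+42616: 4-byte form → F1 82 98 96.
U+B25B: 3-byte form → EB 89 9B.
U+8751D: 4-byte form → F2 87 94 9D.
U+04D4: 2-byte form → D3 94.
U+76F12: 4-byte form → F1 B6 BC 92.
U+10B7: 3-byte form → E1 82 B7.
U+12336: 4-byte form → F0 92 8C B6.
Concatenated (24 bytes): F1 82 98 96 EB 89 9B F2 87 94 9D D3 94 F1 B6 BC 92 E1 82 B7 F0 92 8C B6.

F1 82 98 96 EB 89 9B F2 87 94 9D D3 94 F1 B6 BC 92 E1 82 B7 F0 92 8C B6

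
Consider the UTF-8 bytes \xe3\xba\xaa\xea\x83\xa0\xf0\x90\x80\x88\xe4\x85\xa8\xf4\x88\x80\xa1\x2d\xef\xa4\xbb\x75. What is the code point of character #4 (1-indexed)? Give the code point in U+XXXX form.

U+4168

Offset 0: leading byte 0xE3 = 11100011 → 3-byte char #1 = E3 BA AA.
Offset 3: leading byte 0xEA = 11101010 → 3-byte char #2 = EA 83 A0.
Offset 6: leading byte 0xF0 = 11110000 → 4-byte char #3 = F0 90 80 88.
Offset 10: leading byte 0xE4 = 11100100 → 3-byte char #4 = E4 85 A8.
Leading byte 0xE4 = 11100100 matches 1110xxxx → 3-byte sequence.
Byte 1: 0xE4 = 11100100, payload 0100 (4 bits).
Byte 2: 0x85 = 10000101 (10xxxxxx ✓), payload 000101.
Byte 3: 0xA8 = 10101000 (10xxxxxx ✓), payload 101000.
Concatenate: 0100000101101000 = 0x4168 (16 bits → U+4168).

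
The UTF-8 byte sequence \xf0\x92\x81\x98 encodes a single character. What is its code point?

U+12058

Leading byte 0xF0 = 11110000 matches 11110xxx → 4-byte sequence.
Byte 1: 0xF0 = 11110000, payload 000 (3 bits).
Byte 2: 0x92 = 10010010 (10xxxxxx ✓), payload 010010.
Byte 3: 0x81 = 10000001 (10xxxxxx ✓), payload 000001.
Byte 4: 0x98 = 10011000 (10xxxxxx ✓), payload 011000.
Concatenate: 000010010000001011000 = 0x12058 (21 bits → U+12058).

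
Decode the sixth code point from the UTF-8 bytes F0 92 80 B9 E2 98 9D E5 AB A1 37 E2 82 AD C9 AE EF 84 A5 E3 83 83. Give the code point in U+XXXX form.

U+026E

Offset 0: leading byte 0xF0 = 11110000 → 4-byte char #1 = F0 92 80 B9.
Offset 4: leading byte 0xE2 = 11100010 → 3-byte char #2 = E2 98 9D.
Offset 7: leading byte 0xE5 = 11100101 → 3-byte char #3 = E5 AB A1.
Offset 10: leading byte 0x37 = 00110111 → 1-byte char #4 = 37.
Offset 11: leading byte 0xE2 = 11100010 → 3-byte char #5 = E2 82 AD.
Offset 14: leading byte 0xC9 = 11001001 → 2-byte char #6 = C9 AE.
Leading byte 0xC9 = 11001001 matches 110xxxxx → 2-byte sequence.
Byte 1: 0xC9 = 11001001, payload 01001 (5 bits).
Byte 2: 0xAE = 10101110 (10xxxxxx ✓), payload 101110.
Concatenate: 01001101110 = 0x26E (11 bits → U+026E).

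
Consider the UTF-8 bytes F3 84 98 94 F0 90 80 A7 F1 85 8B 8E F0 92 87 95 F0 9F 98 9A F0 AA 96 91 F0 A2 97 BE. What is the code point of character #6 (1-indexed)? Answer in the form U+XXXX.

U+2A591

Offset 0: leading byte 0xF3 = 11110011 → 4-byte char #1 = F3 84 98 94.
Offset 4: leading byte 0xF0 = 11110000 → 4-byte char #2 = F0 90 80 A7.
Offset 8: leading byte 0xF1 = 11110001 → 4-byte char #3 = F1 85 8B 8E.
Offset 12: leading byte 0xF0 = 11110000 → 4-byte char #4 = F0 92 87 95.
Offset 16: leading byte 0xF0 = 11110000 → 4-byte char #5 = F0 9F 98 9A.
Offset 20: leading byte 0xF0 = 11110000 → 4-byte char #6 = F0 AA 96 91.
Leading byte 0xF0 = 11110000 matches 11110xxx → 4-byte sequence.
Byte 1: 0xF0 = 11110000, payload 000 (3 bits).
Byte 2: 0xAA = 10101010 (10xxxxxx ✓), payload 101010.
Byte 3: 0x96 = 10010110 (10xxxxxx ✓), payload 010110.
Byte 4: 0x91 = 10010001 (10xxxxxx ✓), payload 010001.
Concatenate: 000101010010110010001 = 0x2A591 (21 bits → U+2A591).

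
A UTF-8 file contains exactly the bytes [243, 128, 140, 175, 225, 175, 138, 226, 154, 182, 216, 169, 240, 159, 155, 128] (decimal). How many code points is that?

Byte at offset 0: 0xF3 = 11110011 → 4-byte char (#1). Advance 4.
Byte at offset 4: 0xE1 = 11100001 → 3-byte char (#2). Advance 3.
Byte at offset 7: 0xE2 = 11100010 → 3-byte char (#3). Advance 3.
Byte at offset 10: 0xD8 = 11011000 → 2-byte char (#4). Advance 2.
Byte at offset 12: 0xF0 = 11110000 → 4-byte char (#5). Advance 4.
Reached end at offset 16 after 5 code points.

5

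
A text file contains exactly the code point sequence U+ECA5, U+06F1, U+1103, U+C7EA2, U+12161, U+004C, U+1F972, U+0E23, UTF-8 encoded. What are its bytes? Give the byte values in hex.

EE B2 A5 DB B1 E1 84 83 F3 87 BA A2 F0 92 85 A1 4C F0 9F A5 B2 E0 B8 A3

U+ECA5: 3-byte form → EE B2 A5.
U+06F1: 2-byte form → DB B1.
U+1103: 3-byte form → E1 84 83.
U+C7EA2: 4-byte form → F3 87 BA A2.
U+12161: 4-byte form → F0 92 85 A1.
U+004C: 1-byte form → 4C.
U+1F972: 4-byte form → F0 9F A5 B2.
U+0E23: 3-byte form → E0 B8 A3.
Concatenated (24 bytes): EE B2 A5 DB B1 E1 84 83 F3 87 BA A2 F0 92 85 A1 4C F0 9F A5 B2 E0 B8 A3.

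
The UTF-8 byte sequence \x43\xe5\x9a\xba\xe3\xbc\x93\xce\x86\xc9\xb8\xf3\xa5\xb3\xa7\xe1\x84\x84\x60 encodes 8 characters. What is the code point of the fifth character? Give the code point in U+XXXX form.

Offset 0: leading byte 0x43 = 01000011 → 1-byte char #1 = 43.
Offset 1: leading byte 0xE5 = 11100101 → 3-byte char #2 = E5 9A BA.
Offset 4: leading byte 0xE3 = 11100011 → 3-byte char #3 = E3 BC 93.
Offset 7: leading byte 0xCE = 11001110 → 2-byte char #4 = CE 86.
Offset 9: leading byte 0xC9 = 11001001 → 2-byte char #5 = C9 B8.
Leading byte 0xC9 = 11001001 matches 110xxxxx → 2-byte sequence.
Byte 1: 0xC9 = 11001001, payload 01001 (5 bits).
Byte 2: 0xB8 = 10111000 (10xxxxxx ✓), payload 111000.
Concatenate: 01001111000 = 0x278 (11 bits → U+0278).

U+0278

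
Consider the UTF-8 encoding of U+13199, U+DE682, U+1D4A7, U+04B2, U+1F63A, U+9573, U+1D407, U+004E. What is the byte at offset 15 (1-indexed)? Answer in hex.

0xF0

1-indexed offset 15 is 0-indexed offset 14.
U+13199 → 4-byte form F0 93 86 99 at offsets 0–3.
U+DE682 → 4-byte form F3 9E 9A 82 at offsets 4–7.
U+1D4A7 → 4-byte form F0 9D 92 A7 at offsets 8–11.
U+04B2 → 2-byte form D2 B2 at offsets 12–13.
U+1F63A → 4-byte form F0 9F 98 BA at offsets 14–17.
Offset 14 falls in char 5's range; it's byte 1 of F0 9F 98 BA = 0xF0.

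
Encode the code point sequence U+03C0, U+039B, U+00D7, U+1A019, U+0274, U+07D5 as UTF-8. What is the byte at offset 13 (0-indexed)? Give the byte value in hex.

0x95

U+03C0 → 2-byte form CF 80 at offsets 0–1.
U+039B → 2-byte form CE 9B at offsets 2–3.
U+00D7 → 2-byte form C3 97 at offsets 4–5.
U+1A019 → 4-byte form F0 9A 80 99 at offsets 6–9.
U+0274 → 2-byte form C9 B4 at offsets 10–11.
U+07D5 → 2-byte form DF 95 at offsets 12–13.
Offset 13 falls in char 6's range; it's byte 2 of DF 95 = 0x95.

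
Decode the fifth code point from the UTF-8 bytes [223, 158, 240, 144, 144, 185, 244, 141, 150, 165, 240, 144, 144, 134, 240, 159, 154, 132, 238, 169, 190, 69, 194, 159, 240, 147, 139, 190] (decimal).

Offset 0: leading byte 0xDF = 11011111 → 2-byte char #1 = DF 9E.
Offset 2: leading byte 0xF0 = 11110000 → 4-byte char #2 = F0 90 90 B9.
Offset 6: leading byte 0xF4 = 11110100 → 4-byte char #3 = F4 8D 96 A5.
Offset 10: leading byte 0xF0 = 11110000 → 4-byte char #4 = F0 90 90 86.
Offset 14: leading byte 0xF0 = 11110000 → 4-byte char #5 = F0 9F 9A 84.
Leading byte 0xF0 = 11110000 matches 11110xxx → 4-byte sequence.
Byte 1: 0xF0 = 11110000, payload 000 (3 bits).
Byte 2: 0x9F = 10011111 (10xxxxxx ✓), payload 011111.
Byte 3: 0x9A = 10011010 (10xxxxxx ✓), payload 011010.
Byte 4: 0x84 = 10000100 (10xxxxxx ✓), payload 000100.
Concatenate: 000011111011010000100 = 0x1F684 (21 bits → U+1F684).

U+1F684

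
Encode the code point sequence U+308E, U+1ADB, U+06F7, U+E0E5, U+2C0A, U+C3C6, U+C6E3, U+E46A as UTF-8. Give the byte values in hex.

U+308E: 3-byte form → E3 82 8E.
U+1ADB: 3-byte form → E1 AB 9B.
U+06F7: 2-byte form → DB B7.
U+E0E5: 3-byte form → EE 83 A5.
U+2C0A: 3-byte form → E2 B0 8A.
U+C3C6: 3-byte form → EC 8F 86.
U+C6E3: 3-byte form → EC 9B A3.
U+E46A: 3-byte form → EE 91 AA.
Concatenated (23 bytes): E3 82 8E E1 AB 9B DB B7 EE 83 A5 E2 B0 8A EC 8F 86 EC 9B A3 EE 91 AA.

E3 82 8E E1 AB 9B DB B7 EE 83 A5 E2 B0 8A EC 8F 86 EC 9B A3 EE 91 AA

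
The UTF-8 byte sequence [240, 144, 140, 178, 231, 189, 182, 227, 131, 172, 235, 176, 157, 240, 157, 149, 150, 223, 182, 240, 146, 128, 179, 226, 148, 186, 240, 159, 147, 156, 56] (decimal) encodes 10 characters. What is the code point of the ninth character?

Offset 0: leading byte 0xF0 = 11110000 → 4-byte char #1 = F0 90 8C B2.
Offset 4: leading byte 0xE7 = 11100111 → 3-byte char #2 = E7 BD B6.
Offset 7: leading byte 0xE3 = 11100011 → 3-byte char #3 = E3 83 AC.
Offset 10: leading byte 0xEB = 11101011 → 3-byte char #4 = EB B0 9D.
Offset 13: leading byte 0xF0 = 11110000 → 4-byte char #5 = F0 9D 95 96.
Offset 17: leading byte 0xDF = 11011111 → 2-byte char #6 = DF B6.
Offset 19: leading byte 0xF0 = 11110000 → 4-byte char #7 = F0 92 80 B3.
Offset 23: leading byte 0xE2 = 11100010 → 3-byte char #8 = E2 94 BA.
Offset 26: leading byte 0xF0 = 11110000 → 4-byte char #9 = F0 9F 93 9C.
Leading byte 0xF0 = 11110000 matches 11110xxx → 4-byte sequence.
Byte 1: 0xF0 = 11110000, payload 000 (3 bits).
Byte 2: 0x9F = 10011111 (10xxxxxx ✓), payload 011111.
Byte 3: 0x93 = 10010011 (10xxxxxx ✓), payload 010011.
Byte 4: 0x9C = 10011100 (10xxxxxx ✓), payload 011100.
Concatenate: 000011111010011011100 = 0x1F4DC (21 bits → U+1F4DC).

U+1F4DC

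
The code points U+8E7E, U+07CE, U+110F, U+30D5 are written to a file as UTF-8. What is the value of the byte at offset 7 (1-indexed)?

0x84

1-indexed offset 7 is 0-indexed offset 6.
U+8E7E → 3-byte form E8 B9 BE at offsets 0–2.
U+07CE → 2-byte form DF 8E at offsets 3–4.
U+110F → 3-byte form E1 84 8F at offsets 5–7.
Offset 6 falls in char 3's range; it's byte 2 of E1 84 8F = 0x84.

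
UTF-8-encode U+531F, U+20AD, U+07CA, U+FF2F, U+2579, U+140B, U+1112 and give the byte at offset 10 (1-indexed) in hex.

1-indexed offset 10 is 0-indexed offset 9.
U+531F → 3-byte form E5 8C 9F at offsets 0–2.
U+20AD → 3-byte form E2 82 AD at offsets 3–5.
U+07CA → 2-byte form DF 8A at offsets 6–7.
U+FF2F → 3-byte form EF BC AF at offsets 8–10.
Offset 9 falls in char 4's range; it's byte 2 of EF BC AF = 0xBC.

0xBC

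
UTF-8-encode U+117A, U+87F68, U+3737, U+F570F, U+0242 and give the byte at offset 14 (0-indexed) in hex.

0xC9

U+117A → 3-byte form E1 85 BA at offsets 0–2.
U+87F68 → 4-byte form F2 87 BD A8 at offsets 3–6.
U+3737 → 3-byte form E3 9C B7 at offsets 7–9.
U+F570F → 4-byte form F3 B5 9C 8F at offsets 10–13.
U+0242 → 2-byte form C9 82 at offsets 14–15.
Offset 14 falls in char 5's range; it's byte 1 of C9 82 = 0xC9.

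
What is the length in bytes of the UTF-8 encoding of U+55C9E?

4

U+55C9E = 0x55C9E. UTF-8 uses 1 byte below 0x80, 2 below 0x800, 3 below 0x10000, 4 up to 0x10FFFF. 0x55C9E is in U+10000–U+10FFFF → 4 bytes.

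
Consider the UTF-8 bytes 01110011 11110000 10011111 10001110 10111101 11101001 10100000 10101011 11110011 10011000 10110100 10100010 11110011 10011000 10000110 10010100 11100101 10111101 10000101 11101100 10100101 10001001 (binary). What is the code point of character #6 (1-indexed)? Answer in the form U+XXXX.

U+5F45

Offset 0: leading byte 0x73 = 01110011 → 1-byte char #1 = 73.
Offset 1: leading byte 0xF0 = 11110000 → 4-byte char #2 = F0 9F 8E BD.
Offset 5: leading byte 0xE9 = 11101001 → 3-byte char #3 = E9 A0 AB.
Offset 8: leading byte 0xF3 = 11110011 → 4-byte char #4 = F3 98 B4 A2.
Offset 12: leading byte 0xF3 = 11110011 → 4-byte char #5 = F3 98 86 94.
Offset 16: leading byte 0xE5 = 11100101 → 3-byte char #6 = E5 BD 85.
Leading byte 0xE5 = 11100101 matches 1110xxxx → 3-byte sequence.
Byte 1: 0xE5 = 11100101, payload 0101 (4 bits).
Byte 2: 0xBD = 10111101 (10xxxxxx ✓), payload 111101.
Byte 3: 0x85 = 10000101 (10xxxxxx ✓), payload 000101.
Concatenate: 0101111101000101 = 0x5F45 (16 bits → U+5F45).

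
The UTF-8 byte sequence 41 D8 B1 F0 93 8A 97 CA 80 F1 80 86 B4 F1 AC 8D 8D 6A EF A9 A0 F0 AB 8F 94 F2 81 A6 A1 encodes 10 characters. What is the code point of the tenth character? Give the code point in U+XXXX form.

U+819A1

Offset 0: leading byte 0x41 = 01000001 → 1-byte char #1 = 41.
Offset 1: leading byte 0xD8 = 11011000 → 2-byte char #2 = D8 B1.
Offset 3: leading byte 0xF0 = 11110000 → 4-byte char #3 = F0 93 8A 97.
Offset 7: leading byte 0xCA = 11001010 → 2-byte char #4 = CA 80.
Offset 9: leading byte 0xF1 = 11110001 → 4-byte char #5 = F1 80 86 B4.
Offset 13: leading byte 0xF1 = 11110001 → 4-byte char #6 = F1 AC 8D 8D.
Offset 17: leading byte 0x6A = 01101010 → 1-byte char #7 = 6A.
Offset 18: leading byte 0xEF = 11101111 → 3-byte char #8 = EF A9 A0.
Offset 21: leading byte 0xF0 = 11110000 → 4-byte char #9 = F0 AB 8F 94.
Offset 25: leading byte 0xF2 = 11110010 → 4-byte char #10 = F2 81 A6 A1.
Leading byte 0xF2 = 11110010 matches 11110xxx → 4-byte sequence.
Byte 1: 0xF2 = 11110010, payload 010 (3 bits).
Byte 2: 0x81 = 10000001 (10xxxxxx ✓), payload 000001.
Byte 3: 0xA6 = 10100110 (10xxxxxx ✓), payload 100110.
Byte 4: 0xA1 = 10100001 (10xxxxxx ✓), payload 100001.
Concatenate: 010000001100110100001 = 0x819A1 (21 bits → U+819A1).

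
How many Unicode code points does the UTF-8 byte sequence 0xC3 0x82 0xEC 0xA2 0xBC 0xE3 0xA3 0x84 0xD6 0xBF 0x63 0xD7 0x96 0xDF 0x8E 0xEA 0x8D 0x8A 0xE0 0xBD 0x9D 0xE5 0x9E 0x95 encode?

10

Byte at offset 0: 0xC3 = 11000011 → 2-byte char (#1). Advance 2.
Byte at offset 2: 0xEC = 11101100 → 3-byte char (#2). Advance 3.
Byte at offset 5: 0xE3 = 11100011 → 3-byte char (#3). Advance 3.
Byte at offset 8: 0xD6 = 11010110 → 2-byte char (#4). Advance 2.
Byte at offset 10: 0x63 = 01100011 → 1-byte char (#5). Advance 1.
Byte at offset 11: 0xD7 = 11010111 → 2-byte char (#6). Advance 2.
Byte at offset 13: 0xDF = 11011111 → 2-byte char (#7). Advance 2.
Byte at offset 15: 0xEA = 11101010 → 3-byte char (#8). Advance 3.
Byte at offset 18: 0xE0 = 11100000 → 3-byte char (#9). Advance 3.
Byte at offset 21: 0xE5 = 11100101 → 3-byte char (#10). Advance 3.
Reached end at offset 24 after 10 code points.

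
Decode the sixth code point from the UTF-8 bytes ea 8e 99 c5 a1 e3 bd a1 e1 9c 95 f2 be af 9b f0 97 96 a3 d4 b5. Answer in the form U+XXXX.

U+175A3

Offset 0: leading byte 0xEA = 11101010 → 3-byte char #1 = EA 8E 99.
Offset 3: leading byte 0xC5 = 11000101 → 2-byte char #2 = C5 A1.
Offset 5: leading byte 0xE3 = 11100011 → 3-byte char #3 = E3 BD A1.
Offset 8: leading byte 0xE1 = 11100001 → 3-byte char #4 = E1 9C 95.
Offset 11: leading byte 0xF2 = 11110010 → 4-byte char #5 = F2 BE AF 9B.
Offset 15: leading byte 0xF0 = 11110000 → 4-byte char #6 = F0 97 96 A3.
Leading byte 0xF0 = 11110000 matches 11110xxx → 4-byte sequence.
Byte 1: 0xF0 = 11110000, payload 000 (3 bits).
Byte 2: 0x97 = 10010111 (10xxxxxx ✓), payload 010111.
Byte 3: 0x96 = 10010110 (10xxxxxx ✓), payload 010110.
Byte 4: 0xA3 = 10100011 (10xxxxxx ✓), payload 100011.
Concatenate: 000010111010110100011 = 0x175A3 (21 bits → U+175A3).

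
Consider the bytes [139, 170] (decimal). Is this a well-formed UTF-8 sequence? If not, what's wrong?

Byte 0x8B = 10001011 has the form 10xxxxxx — a continuation byte — but there is no preceding leading byte.

invalid (continuation byte with no leading byte)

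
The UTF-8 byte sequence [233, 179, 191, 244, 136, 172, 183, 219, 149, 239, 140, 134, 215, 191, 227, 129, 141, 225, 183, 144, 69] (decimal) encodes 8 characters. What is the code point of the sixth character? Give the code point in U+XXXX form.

Offset 0: leading byte 0xE9 = 11101001 → 3-byte char #1 = E9 B3 BF.
Offset 3: leading byte 0xF4 = 11110100 → 4-byte char #2 = F4 88 AC B7.
Offset 7: leading byte 0xDB = 11011011 → 2-byte char #3 = DB 95.
Offset 9: leading byte 0xEF = 11101111 → 3-byte char #4 = EF 8C 86.
Offset 12: leading byte 0xD7 = 11010111 → 2-byte char #5 = D7 BF.
Offset 14: leading byte 0xE3 = 11100011 → 3-byte char #6 = E3 81 8D.
Leading byte 0xE3 = 11100011 matches 1110xxxx → 3-byte sequence.
Byte 1: 0xE3 = 11100011, payload 0011 (4 bits).
Byte 2: 0x81 = 10000001 (10xxxxxx ✓), payload 000001.
Byte 3: 0x8D = 10001101 (10xxxxxx ✓), payload 001101.
Concatenate: 0011000001001101 = 0x304D (16 bits → U+304D).

U+304D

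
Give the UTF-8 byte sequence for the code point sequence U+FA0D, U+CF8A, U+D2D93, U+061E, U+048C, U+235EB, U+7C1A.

U+FA0D: 3-byte form → EF A8 8D.
U+CF8A: 3-byte form → EC BE 8A.
U+D2D93: 4-byte form → F3 92 B6 93.
U+061E: 2-byte form → D8 9E.
U+048C: 2-byte form → D2 8C.
U+235EB: 4-byte form → F0 A3 97 AB.
U+7C1A: 3-byte form → E7 B0 9A.
Concatenated (21 bytes): EF A8 8D EC BE 8A F3 92 B6 93 D8 9E D2 8C F0 A3 97 AB E7 B0 9A.

EF A8 8D EC BE 8A F3 92 B6 93 D8 9E D2 8C F0 A3 97 AB E7 B0 9A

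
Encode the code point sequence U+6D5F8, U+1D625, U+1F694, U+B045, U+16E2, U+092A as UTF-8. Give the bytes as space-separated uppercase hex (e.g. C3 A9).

F1 AD 97 B8 F0 9D 98 A5 F0 9F 9A 94 EB 81 85 E1 9B A2 E0 A4 AA

U+6D5F8: 4-byte form → F1 AD 97 B8.
U+1D625: 4-byte form → F0 9D 98 A5.
U+1F694: 4-byte form → F0 9F 9A 94.
U+B045: 3-byte form → EB 81 85.
U+16E2: 3-byte form → E1 9B A2.
U+092A: 3-byte form → E0 A4 AA.
Concatenated (21 bytes): F1 AD 97 B8 F0 9D 98 A5 F0 9F 9A 94 EB 81 85 E1 9B A2 E0 A4 AA.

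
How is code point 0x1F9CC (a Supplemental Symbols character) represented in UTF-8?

F0 9F A7 8C

U+1F9CC = 0x1F9CC = 129484 decimal. In range U+10000–U+10FFFF → 4-byte form: 11110xxx 10xxxxxx 10xxxxxx 10xxxxxx.
Binary (21 bits): 000011111100111001100.
Split 3+6+6+6: 000 | 011111 | 100111 | 001100.
Byte 1: 11110000 = 0xF0.
Byte 2: 10011111 = 0x9F.
Byte 3: 10100111 = 0xA7.
Byte 4: 10001100 = 0x8C.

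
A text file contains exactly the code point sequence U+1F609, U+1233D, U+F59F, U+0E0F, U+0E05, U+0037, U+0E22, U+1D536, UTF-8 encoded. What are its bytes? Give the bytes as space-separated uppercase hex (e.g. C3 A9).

U+1F609: 4-byte form → F0 9F 98 89.
U+1233D: 4-byte form → F0 92 8C BD.
U+F59F: 3-byte form → EF 96 9F.
U+0E0F: 3-byte form → E0 B8 8F.
U+0E05: 3-byte form → E0 B8 85.
U+0037: 1-byte form → 37.
U+0E22: 3-byte form → E0 B8 A2.
U+1D536: 4-byte form → F0 9D 94 B6.
Concatenated (25 bytes): F0 9F 98 89 F0 92 8C BD EF 96 9F E0 B8 8F E0 B8 85 37 E0 B8 A2 F0 9D 94 B6.

F0 9F 98 89 F0 92 8C BD EF 96 9F E0 B8 8F E0 B8 85 37 E0 B8 A2 F0 9D 94 B6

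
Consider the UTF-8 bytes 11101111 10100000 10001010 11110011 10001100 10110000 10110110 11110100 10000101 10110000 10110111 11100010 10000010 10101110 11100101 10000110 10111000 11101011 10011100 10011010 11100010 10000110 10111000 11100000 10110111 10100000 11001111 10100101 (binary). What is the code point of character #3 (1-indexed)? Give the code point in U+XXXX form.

U+105C37

Offset 0: leading byte 0xEF = 11101111 → 3-byte char #1 = EF A0 8A.
Offset 3: leading byte 0xF3 = 11110011 → 4-byte char #2 = F3 8C B0 B6.
Offset 7: leading byte 0xF4 = 11110100 → 4-byte char #3 = F4 85 B0 B7.
Leading byte 0xF4 = 11110100 matches 11110xxx → 4-byte sequence.
Byte 1: 0xF4 = 11110100, payload 100 (3 bits).
Byte 2: 0x85 = 10000101 (10xxxxxx ✓), payload 000101.
Byte 3: 0xB0 = 10110000 (10xxxxxx ✓), payload 110000.
Byte 4: 0xB7 = 10110111 (10xxxxxx ✓), payload 110111.
Concatenate: 100000101110000110111 = 0x105C37 (21 bits → U+105C37).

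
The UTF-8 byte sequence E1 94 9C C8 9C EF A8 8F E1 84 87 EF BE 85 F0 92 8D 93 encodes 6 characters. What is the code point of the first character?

U+151C

Offset 0: leading byte 0xE1 = 11100001 → 3-byte char #1 = E1 94 9C.
Leading byte 0xE1 = 11100001 matches 1110xxxx → 3-byte sequence.
Byte 1: 0xE1 = 11100001, payload 0001 (4 bits).
Byte 2: 0x94 = 10010100 (10xxxxxx ✓), payload 010100.
Byte 3: 0x9C = 10011100 (10xxxxxx ✓), payload 011100.
Concatenate: 0001010100011100 = 0x151C (16 bits → U+151C).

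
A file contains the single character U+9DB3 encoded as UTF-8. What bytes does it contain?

U+9DB3 = 0x9DB3 = 40371 decimal. In range U+0800–U+FFFF → 3-byte form: 1110xxxx 10xxxxxx 10xxxxxx.
Binary (16 bits): 1001110110110011.
Split 4+6+6: 1001 | 110110 | 110011.
Byte 1: 11101001 = 0xE9.
Byte 2: 10110110 = 0xB6.
Byte 3: 10110011 = 0xB3.

E9 B6 B3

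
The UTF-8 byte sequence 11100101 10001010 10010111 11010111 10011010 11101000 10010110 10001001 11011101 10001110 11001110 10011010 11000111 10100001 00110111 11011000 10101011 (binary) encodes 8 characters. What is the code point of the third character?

U+8589

Offset 0: leading byte 0xE5 = 11100101 → 3-byte char #1 = E5 8A 97.
Offset 3: leading byte 0xD7 = 11010111 → 2-byte char #2 = D7 9A.
Offset 5: leading byte 0xE8 = 11101000 → 3-byte char #3 = E8 96 89.
Leading byte 0xE8 = 11101000 matches 1110xxxx → 3-byte sequence.
Byte 1: 0xE8 = 11101000, payload 1000 (4 bits).
Byte 2: 0x96 = 10010110 (10xxxxxx ✓), payload 010110.
Byte 3: 0x89 = 10001001 (10xxxxxx ✓), payload 001001.
Concatenate: 1000010110001001 = 0x8589 (16 bits → U+8589).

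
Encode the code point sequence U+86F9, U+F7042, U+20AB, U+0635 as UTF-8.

E8 9B B9 F3 B7 81 82 E2 82 AB D8 B5

U+86F9: 3-byte form → E8 9B B9.
U+F7042: 4-byte form → F3 B7 81 82.
U+20AB: 3-byte form → E2 82 AB.
U+0635: 2-byte form → D8 B5.
Concatenated (12 bytes): E8 9B B9 F3 B7 81 82 E2 82 AB D8 B5.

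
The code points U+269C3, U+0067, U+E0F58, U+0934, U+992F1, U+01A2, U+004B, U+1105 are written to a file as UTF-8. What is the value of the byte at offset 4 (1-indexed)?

0x83

1-indexed offset 4 is 0-indexed offset 3.
U+269C3 → 4-byte form F0 A6 A7 83 at offsets 0–3.
Offset 3 falls in char 1's range; it's byte 4 of F0 A6 A7 83 = 0x83.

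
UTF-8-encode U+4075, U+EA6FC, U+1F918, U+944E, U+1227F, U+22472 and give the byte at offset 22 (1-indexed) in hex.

0xB2

1-indexed offset 22 is 0-indexed offset 21.
U+4075 → 3-byte form E4 81 B5 at offsets 0–2.
U+EA6FC → 4-byte form F3 AA 9B BC at offsets 3–6.
U+1F918 → 4-byte form F0 9F A4 98 at offsets 7–10.
U+944E → 3-byte form E9 91 8E at offsets 11–13.
U+1227F → 4-byte form F0 92 89 BF at offsets 14–17.
U+22472 → 4-byte form F0 A2 91 B2 at offsets 18–21.
Offset 21 falls in char 6's range; it's byte 4 of F0 A2 91 B2 = 0xB2.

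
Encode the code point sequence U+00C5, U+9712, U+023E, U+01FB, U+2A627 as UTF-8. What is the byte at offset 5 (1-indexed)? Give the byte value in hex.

1-indexed offset 5 is 0-indexed offset 4.
U+00C5 → 2-byte form C3 85 at offsets 0–1.
U+9712 → 3-byte form E9 9C 92 at offsets 2–4.
Offset 4 falls in char 2's range; it's byte 3 of E9 9C 92 = 0x92.

0x92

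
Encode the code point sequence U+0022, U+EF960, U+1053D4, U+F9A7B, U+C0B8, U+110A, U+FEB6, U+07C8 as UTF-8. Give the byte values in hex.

U+0022: 1-byte form → 22.
U+EF960: 4-byte form → F3 AF A5 A0.
U+1053D4: 4-byte form → F4 85 8F 94.
U+F9A7B: 4-byte form → F3 B9 A9 BB.
U+C0B8: 3-byte form → EC 82 B8.
U+110A: 3-byte form → E1 84 8A.
U+FEB6: 3-byte form → EF BA B6.
U+07C8: 2-byte form → DF 88.
Concatenated (24 bytes): 22 F3 AF A5 A0 F4 85 8F 94 F3 B9 A9 BB EC 82 B8 E1 84 8A EF BA B6 DF 88.

22 F3 AF A5 A0 F4 85 8F 94 F3 B9 A9 BB EC 82 B8 E1 84 8A EF BA B6 DF 88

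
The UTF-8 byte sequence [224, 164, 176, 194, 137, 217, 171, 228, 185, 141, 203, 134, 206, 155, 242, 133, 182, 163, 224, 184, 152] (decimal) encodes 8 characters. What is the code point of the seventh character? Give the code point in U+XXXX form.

U+85DA3

Offset 0: leading byte 0xE0 = 11100000 → 3-byte char #1 = E0 A4 B0.
Offset 3: leading byte 0xC2 = 11000010 → 2-byte char #2 = C2 89.
Offset 5: leading byte 0xD9 = 11011001 → 2-byte char #3 = D9 AB.
Offset 7: leading byte 0xE4 = 11100100 → 3-byte char #4 = E4 B9 8D.
Offset 10: leading byte 0xCB = 11001011 → 2-byte char #5 = CB 86.
Offset 12: leading byte 0xCE = 11001110 → 2-byte char #6 = CE 9B.
Offset 14: leading byte 0xF2 = 11110010 → 4-byte char #7 = F2 85 B6 A3.
Leading byte 0xF2 = 11110010 matches 11110xxx → 4-byte sequence.
Byte 1: 0xF2 = 11110010, payload 010 (3 bits).
Byte 2: 0x85 = 10000101 (10xxxxxx ✓), payload 000101.
Byte 3: 0xB6 = 10110110 (10xxxxxx ✓), payload 110110.
Byte 4: 0xA3 = 10100011 (10xxxxxx ✓), payload 100011.
Concatenate: 010000101110110100011 = 0x85DA3 (21 bits → U+85DA3).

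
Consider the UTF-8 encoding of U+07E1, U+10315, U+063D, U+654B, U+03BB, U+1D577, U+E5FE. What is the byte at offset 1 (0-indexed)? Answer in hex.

U+07E1 → 2-byte form DF A1 at offsets 0–1.
Offset 1 falls in char 1's range; it's byte 2 of DF A1 = 0xA1.

0xA1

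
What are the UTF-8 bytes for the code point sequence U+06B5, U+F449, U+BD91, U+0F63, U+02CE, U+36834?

U+06B5: 2-byte form → DA B5.
U+F449: 3-byte form → EF 91 89.
U+BD91: 3-byte form → EB B6 91.
U+0F63: 3-byte form → E0 BD A3.
U+02CE: 2-byte form → CB 8E.
U+36834: 4-byte form → F0 B6 A0 B4.
Concatenated (17 bytes): DA B5 EF 91 89 EB B6 91 E0 BD A3 CB 8E F0 B6 A0 B4.

DA B5 EF 91 89 EB B6 91 E0 BD A3 CB 8E F0 B6 A0 B4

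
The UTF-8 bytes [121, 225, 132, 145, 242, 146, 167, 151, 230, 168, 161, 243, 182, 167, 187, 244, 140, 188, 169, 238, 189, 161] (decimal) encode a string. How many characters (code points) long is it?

Byte at offset 0: 0x79 = 01111001 → 1-byte char (#1). Advance 1.
Byte at offset 1: 0xE1 = 11100001 → 3-byte char (#2). Advance 3.
Byte at offset 4: 0xF2 = 11110010 → 4-byte char (#3). Advance 4.
Byte at offset 8: 0xE6 = 11100110 → 3-byte char (#4). Advance 3.
Byte at offset 11: 0xF3 = 11110011 → 4-byte char (#5). Advance 4.
Byte at offset 15: 0xF4 = 11110100 → 4-byte char (#6). Advance 4.
Byte at offset 19: 0xEE = 11101110 → 3-byte char (#7). Advance 3.
Reached end at offset 22 after 7 code points.

7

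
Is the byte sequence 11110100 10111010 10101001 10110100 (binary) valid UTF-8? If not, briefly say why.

invalid (encodes a value above U+10FFFF)

Leading byte 0xF4 = 11110100 → 4-byte form.
Payload = 0x13AA74, which exceeds U+10FFFF, the maximum Unicode code point. (Leading bytes F5–FF, or F4 followed by ≥ 0x90, are invalid.)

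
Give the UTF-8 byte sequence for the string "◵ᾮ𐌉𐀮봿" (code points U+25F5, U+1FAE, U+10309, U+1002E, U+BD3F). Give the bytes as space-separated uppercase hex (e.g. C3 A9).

E2 97 B5 E1 BE AE F0 90 8C 89 F0 90 80 AE EB B4 BF

U+25F5: 3-byte form → E2 97 B5.
U+1FAE: 3-byte form → E1 BE AE.
U+10309: 4-byte form → F0 90 8C 89.
U+1002E: 4-byte form → F0 90 80 AE.
U+BD3F: 3-byte form → EB B4 BF.
Concatenated (17 bytes): E2 97 B5 E1 BE AE F0 90 8C 89 F0 90 80 AE EB B4 BF.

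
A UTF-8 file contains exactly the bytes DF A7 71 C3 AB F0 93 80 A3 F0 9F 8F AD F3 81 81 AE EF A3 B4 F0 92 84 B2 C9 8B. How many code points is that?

Byte at offset 0: 0xDF = 11011111 → 2-byte char (#1). Advance 2.
Byte at offset 2: 0x71 = 01110001 → 1-byte char (#2). Advance 1.
Byte at offset 3: 0xC3 = 11000011 → 2-byte char (#3). Advance 2.
Byte at offset 5: 0xF0 = 11110000 → 4-byte char (#4). Advance 4.
Byte at offset 9: 0xF0 = 11110000 → 4-byte char (#5). Advance 4.
Byte at offset 13: 0xF3 = 11110011 → 4-byte char (#6). Advance 4.
Byte at offset 17: 0xEF = 11101111 → 3-byte char (#7). Advance 3.
Byte at offset 20: 0xF0 = 11110000 → 4-byte char (#8). Advance 4.
Byte at offset 24: 0xC9 = 11001001 → 2-byte char (#9). Advance 2.
Reached end at offset 26 after 9 code points.

9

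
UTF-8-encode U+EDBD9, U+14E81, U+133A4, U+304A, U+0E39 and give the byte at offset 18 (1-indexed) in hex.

0xB9

1-indexed offset 18 is 0-indexed offset 17.
U+EDBD9 → 4-byte form F3 AD AF 99 at offsets 0–3.
U+14E81 → 4-byte form F0 94 BA 81 at offsets 4–7.
U+133A4 → 4-byte form F0 93 8E A4 at offsets 8–11.
U+304A → 3-byte form E3 81 8A at offsets 12–14.
U+0E39 → 3-byte form E0 B8 B9 at offsets 15–17.
Offset 17 falls in char 5's range; it's byte 3 of E0 B8 B9 = 0xB9.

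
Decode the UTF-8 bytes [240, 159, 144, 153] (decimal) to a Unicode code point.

Leading byte 0xF0 = 11110000 matches 11110xxx → 4-byte sequence.
Byte 1: 0xF0 = 11110000, payload 000 (3 bits).
Byte 2: 0x9F = 10011111 (10xxxxxx ✓), payload 011111.
Byte 3: 0x90 = 10010000 (10xxxxxx ✓), payload 010000.
Byte 4: 0x99 = 10011001 (10xxxxxx ✓), payload 011001.
Concatenate: 000011111010000011001 = 0x1F419 (21 bits → U+1F419).

U+1F419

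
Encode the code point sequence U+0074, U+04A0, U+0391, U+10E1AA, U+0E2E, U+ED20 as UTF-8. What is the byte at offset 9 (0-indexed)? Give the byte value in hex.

U+0074 → 1-byte form 74 at offsets 0–0.
U+04A0 → 2-byte form D2 A0 at offsets 1–2.
U+0391 → 2-byte form CE 91 at offsets 3–4.
U+10E1AA → 4-byte form F4 8E 86 AA at offsets 5–8.
U+0E2E → 3-byte form E0 B8 AE at offsets 9–11.
Offset 9 falls in char 5's range; it's byte 1 of E0 B8 AE = 0xE0.

0xE0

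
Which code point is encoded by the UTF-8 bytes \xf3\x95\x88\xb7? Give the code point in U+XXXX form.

U+D5237

Leading byte 0xF3 = 11110011 matches 11110xxx → 4-byte sequence.
Byte 1: 0xF3 = 11110011, payload 011 (3 bits).
Byte 2: 0x95 = 10010101 (10xxxxxx ✓), payload 010101.
Byte 3: 0x88 = 10001000 (10xxxxxx ✓), payload 001000.
Byte 4: 0xB7 = 10110111 (10xxxxxx ✓), payload 110111.
Concatenate: 011010101001000110111 = 0xD5237 (21 bits → U+D5237).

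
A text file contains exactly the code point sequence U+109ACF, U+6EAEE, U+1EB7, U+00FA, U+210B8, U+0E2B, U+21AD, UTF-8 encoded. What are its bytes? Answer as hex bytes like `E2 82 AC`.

U+109ACF: 4-byte form → F4 89 AB 8F.
U+6EAEE: 4-byte form → F1 AE AB AE.
U+1EB7: 3-byte form → E1 BA B7.
U+00FA: 2-byte form → C3 BA.
U+210B8: 4-byte form → F0 A1 82 B8.
U+0E2B: 3-byte form → E0 B8 AB.
U+21AD: 3-byte form → E2 86 AD.
Concatenated (23 bytes): F4 89 AB 8F F1 AE AB AE E1 BA B7 C3 BA F0 A1 82 B8 E0 B8 AB E2 86 AD.

F4 89 AB 8F F1 AE AB AE E1 BA B7 C3 BA F0 A1 82 B8 E0 B8 AB E2 86 AD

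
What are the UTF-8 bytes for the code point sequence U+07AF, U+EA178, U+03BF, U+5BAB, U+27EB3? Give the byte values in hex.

DE AF F3 AA 85 B8 CE BF E5 AE AB F0 A7 BA B3

U+07AF: 2-byte form → DE AF.
U+EA178: 4-byte form → F3 AA 85 B8.
U+03BF: 2-byte form → CE BF.
U+5BAB: 3-byte form → E5 AE AB.
U+27EB3: 4-byte form → F0 A7 BA B3.
Concatenated (15 bytes): DE AF F3 AA 85 B8 CE BF E5 AE AB F0 A7 BA B3.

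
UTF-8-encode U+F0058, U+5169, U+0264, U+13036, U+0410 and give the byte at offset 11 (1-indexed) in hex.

1-indexed offset 11 is 0-indexed offset 10.
U+F0058 → 4-byte form F3 B0 81 98 at offsets 0–3.
U+5169 → 3-byte form E5 85 A9 at offsets 4–6.
U+0264 → 2-byte form C9 A4 at offsets 7–8.
U+13036 → 4-byte form F0 93 80 B6 at offsets 9–12.
Offset 10 falls in char 4's range; it's byte 2 of F0 93 80 B6 = 0x93.

0x93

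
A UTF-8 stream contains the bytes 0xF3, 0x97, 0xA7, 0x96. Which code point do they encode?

U+D79D6

Leading byte 0xF3 = 11110011 matches 11110xxx → 4-byte sequence.
Byte 1: 0xF3 = 11110011, payload 011 (3 bits).
Byte 2: 0x97 = 10010111 (10xxxxxx ✓), payload 010111.
Byte 3: 0xA7 = 10100111 (10xxxxxx ✓), payload 100111.
Byte 4: 0x96 = 10010110 (10xxxxxx ✓), payload 010110.
Concatenate: 011010111100111010110 = 0xD79D6 (21 bits → U+D79D6).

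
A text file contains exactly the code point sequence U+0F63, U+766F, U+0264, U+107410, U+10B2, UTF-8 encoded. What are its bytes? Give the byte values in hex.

U+0F63: 3-byte form → E0 BD A3.
U+766F: 3-byte form → E7 99 AF.
U+0264: 2-byte form → C9 A4.
U+107410: 4-byte form → F4 87 90 90.
U+10B2: 3-byte form → E1 82 B2.
Concatenated (15 bytes): E0 BD A3 E7 99 AF C9 A4 F4 87 90 90 E1 82 B2.

E0 BD A3 E7 99 AF C9 A4 F4 87 90 90 E1 82 B2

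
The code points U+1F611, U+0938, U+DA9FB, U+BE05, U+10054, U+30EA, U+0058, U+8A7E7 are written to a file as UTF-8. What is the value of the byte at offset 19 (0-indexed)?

0x83

U+1F611 → 4-byte form F0 9F 98 91 at offsets 0–3.
U+0938 → 3-byte form E0 A4 B8 at offsets 4–6.
U+DA9FB → 4-byte form F3 9A A7 BB at offsets 7–10.
U+BE05 → 3-byte form EB B8 85 at offsets 11–13.
U+10054 → 4-byte form F0 90 81 94 at offsets 14–17.
U+30EA → 3-byte form E3 83 AA at offsets 18–20.
Offset 19 falls in char 6's range; it's byte 2 of E3 83 AA = 0x83.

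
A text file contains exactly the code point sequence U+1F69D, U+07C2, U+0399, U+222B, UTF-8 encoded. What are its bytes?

U+1F69D: 4-byte form → F0 9F 9A 9D.
U+07C2: 2-byte form → DF 82.
U+0399: 2-byte form → CE 99.
U+222B: 3-byte form → E2 88 AB.
Concatenated (11 bytes): F0 9F 9A 9D DF 82 CE 99 E2 88 AB.

F0 9F 9A 9D DF 82 CE 99 E2 88 AB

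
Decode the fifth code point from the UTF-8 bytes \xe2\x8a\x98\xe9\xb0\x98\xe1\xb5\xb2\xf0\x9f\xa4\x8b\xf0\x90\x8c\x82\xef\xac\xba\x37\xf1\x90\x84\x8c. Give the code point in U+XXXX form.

U+10302

Offset 0: leading byte 0xE2 = 11100010 → 3-byte char #1 = E2 8A 98.
Offset 3: leading byte 0xE9 = 11101001 → 3-byte char #2 = E9 B0 98.
Offset 6: leading byte 0xE1 = 11100001 → 3-byte char #3 = E1 B5 B2.
Offset 9: leading byte 0xF0 = 11110000 → 4-byte char #4 = F0 9F A4 8B.
Offset 13: leading byte 0xF0 = 11110000 → 4-byte char #5 = F0 90 8C 82.
Leading byte 0xF0 = 11110000 matches 11110xxx → 4-byte sequence.
Byte 1: 0xF0 = 11110000, payload 000 (3 bits).
Byte 2: 0x90 = 10010000 (10xxxxxx ✓), payload 010000.
Byte 3: 0x8C = 10001100 (10xxxxxx ✓), payload 001100.
Byte 4: 0x82 = 10000010 (10xxxxxx ✓), payload 000010.
Concatenate: 000010000001100000010 = 0x10302 (21 bits → U+10302).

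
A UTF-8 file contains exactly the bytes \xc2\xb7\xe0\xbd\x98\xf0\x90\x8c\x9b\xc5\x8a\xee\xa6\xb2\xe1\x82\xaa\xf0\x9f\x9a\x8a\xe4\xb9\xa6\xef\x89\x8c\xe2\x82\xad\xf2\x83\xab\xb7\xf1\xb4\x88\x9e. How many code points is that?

Byte at offset 0: 0xC2 = 11000010 → 2-byte char (#1). Advance 2.
Byte at offset 2: 0xE0 = 11100000 → 3-byte char (#2). Advance 3.
Byte at offset 5: 0xF0 = 11110000 → 4-byte char (#3). Advance 4.
Byte at offset 9: 0xC5 = 11000101 → 2-byte char (#4). Advance 2.
Byte at offset 11: 0xEE = 11101110 → 3-byte char (#5). Advance 3.
Byte at offset 14: 0xE1 = 11100001 → 3-byte char (#6). Advance 3.
Byte at offset 17: 0xF0 = 11110000 → 4-byte char (#7). Advance 4.
Byte at offset 21: 0xE4 = 11100100 → 3-byte char (#8). Advance 3.
Byte at offset 24: 0xEF = 11101111 → 3-byte char (#9). Advance 3.
Byte at offset 27: 0xE2 = 11100010 → 3-byte char (#10). Advance 3.
Byte at offset 30: 0xF2 = 11110010 → 4-byte char (#11). Advance 4.
Byte at offset 34: 0xF1 = 11110001 → 4-byte char (#12). Advance 4.
Reached end at offset 38 after 12 code points.

12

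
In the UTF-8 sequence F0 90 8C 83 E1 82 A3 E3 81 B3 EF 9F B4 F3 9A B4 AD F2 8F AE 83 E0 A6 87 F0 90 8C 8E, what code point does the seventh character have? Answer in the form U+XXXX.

Offset 0: leading byte 0xF0 = 11110000 → 4-byte char #1 = F0 90 8C 83.
Offset 4: leading byte 0xE1 = 11100001 → 3-byte char #2 = E1 82 A3.
Offset 7: leading byte 0xE3 = 11100011 → 3-byte char #3 = E3 81 B3.
Offset 10: leading byte 0xEF = 11101111 → 3-byte char #4 = EF 9F B4.
Offset 13: leading byte 0xF3 = 11110011 → 4-byte char #5 = F3 9A B4 AD.
Offset 17: leading byte 0xF2 = 11110010 → 4-byte char #6 = F2 8F AE 83.
Offset 21: leading byte 0xE0 = 11100000 → 3-byte char #7 = E0 A6 87.
Leading byte 0xE0 = 11100000 matches 1110xxxx → 3-byte sequence.
Byte 1: 0xE0 = 11100000, payload 0000 (4 bits).
Byte 2: 0xA6 = 10100110 (10xxxxxx ✓), payload 100110.
Byte 3: 0x87 = 10000111 (10xxxxxx ✓), payload 000111.
Concatenate: 0000100110000111 = 0x987 (16 bits → U+0987).

U+0987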